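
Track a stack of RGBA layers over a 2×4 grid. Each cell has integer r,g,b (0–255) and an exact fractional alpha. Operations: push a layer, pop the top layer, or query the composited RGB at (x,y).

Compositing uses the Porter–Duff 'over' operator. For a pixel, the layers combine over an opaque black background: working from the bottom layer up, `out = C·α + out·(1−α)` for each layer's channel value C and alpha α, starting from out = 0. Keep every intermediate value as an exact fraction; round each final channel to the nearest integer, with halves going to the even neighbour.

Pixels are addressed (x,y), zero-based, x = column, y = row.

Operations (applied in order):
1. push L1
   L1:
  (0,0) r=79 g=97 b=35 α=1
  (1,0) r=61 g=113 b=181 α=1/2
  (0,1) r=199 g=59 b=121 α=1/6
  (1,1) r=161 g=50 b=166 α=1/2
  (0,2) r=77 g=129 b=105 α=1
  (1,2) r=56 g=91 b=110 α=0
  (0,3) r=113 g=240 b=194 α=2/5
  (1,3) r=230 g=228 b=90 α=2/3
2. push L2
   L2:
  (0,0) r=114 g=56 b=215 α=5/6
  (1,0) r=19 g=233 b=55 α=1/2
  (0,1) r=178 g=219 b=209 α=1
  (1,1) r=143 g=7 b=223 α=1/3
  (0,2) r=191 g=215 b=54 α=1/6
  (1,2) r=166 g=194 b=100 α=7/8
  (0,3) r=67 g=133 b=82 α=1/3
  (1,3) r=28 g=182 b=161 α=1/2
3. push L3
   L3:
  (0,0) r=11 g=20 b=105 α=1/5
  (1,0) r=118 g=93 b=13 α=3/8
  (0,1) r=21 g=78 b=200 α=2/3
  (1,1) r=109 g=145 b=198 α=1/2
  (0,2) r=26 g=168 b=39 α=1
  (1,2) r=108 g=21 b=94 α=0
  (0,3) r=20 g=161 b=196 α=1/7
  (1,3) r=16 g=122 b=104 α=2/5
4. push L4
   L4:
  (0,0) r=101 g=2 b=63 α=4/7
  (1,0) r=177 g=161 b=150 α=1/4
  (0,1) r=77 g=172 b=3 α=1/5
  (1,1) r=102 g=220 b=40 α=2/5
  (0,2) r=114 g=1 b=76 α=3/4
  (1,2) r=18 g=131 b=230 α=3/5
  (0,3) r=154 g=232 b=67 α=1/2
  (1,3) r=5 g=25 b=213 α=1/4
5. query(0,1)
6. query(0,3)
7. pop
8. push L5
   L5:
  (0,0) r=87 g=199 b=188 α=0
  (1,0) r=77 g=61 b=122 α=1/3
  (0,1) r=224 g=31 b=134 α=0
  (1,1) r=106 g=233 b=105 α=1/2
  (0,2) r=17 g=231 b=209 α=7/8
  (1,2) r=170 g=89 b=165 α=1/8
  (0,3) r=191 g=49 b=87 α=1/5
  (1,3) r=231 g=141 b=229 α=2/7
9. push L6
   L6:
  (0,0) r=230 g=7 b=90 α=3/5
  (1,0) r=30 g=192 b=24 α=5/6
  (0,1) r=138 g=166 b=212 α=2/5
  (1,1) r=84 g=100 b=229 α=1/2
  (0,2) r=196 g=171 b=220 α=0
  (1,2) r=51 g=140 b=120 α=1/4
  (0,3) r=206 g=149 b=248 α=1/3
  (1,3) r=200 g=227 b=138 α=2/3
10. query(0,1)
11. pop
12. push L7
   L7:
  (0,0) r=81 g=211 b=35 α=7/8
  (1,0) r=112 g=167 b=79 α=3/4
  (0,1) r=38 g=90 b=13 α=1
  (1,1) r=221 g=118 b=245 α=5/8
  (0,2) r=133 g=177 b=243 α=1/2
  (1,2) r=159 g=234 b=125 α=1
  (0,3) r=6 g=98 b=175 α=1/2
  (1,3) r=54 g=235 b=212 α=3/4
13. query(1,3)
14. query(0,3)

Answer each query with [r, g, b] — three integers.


(0,1) stack=L1,L2,L3,L4; from [0,0,0]:
after L1 α=1/6: [199/6, 59/6, 121/6]
after L2 α=1: [178, 219, 209]
after L3 α=2/3: [220/3, 125, 203]
after L4 α=1/5: [1111/15, 672/5, 163]
rounded: [74, 134, 163]

at x=0,y=3 over L1,L2,L3,L4:
after L1 α=2/5: [226/5, 96, 388/5]
after L2 α=1/3: [787/15, 325/3, 1186/15]
after L3 α=1/7: [1674/35, 811/7, 3352/35]
after L4 α=1/2: [3532/35, 2435/14, 5697/70]
= [101, 174, 81]

(0,1) stack=L1,L2,L3,L5,L6; from [0,0,0]:
after L1 α=1/6: [199/6, 59/6, 121/6]
after L2 α=1: [178, 219, 209]
after L3 α=2/3: [220/3, 125, 203]
after L5 α=0: [220/3, 125, 203]
after L6 α=2/5: [496/5, 707/5, 1033/5]
= [99, 141, 207]

query (1,3) [L1,L2,L3,L5,L7] — begin 0,0,0
L1 α=2/3: [460/3, 152, 60]
L2 α=1/2: [272/3, 167, 221/2]
L3 α=2/5: [304/5, 149, 1079/10]
L5 α=2/7: [766/7, 1027/7, 285/2]
L7 α=3/4: [475/7, 2981/14, 1557/8]
rounded: [68, 213, 195]

query (0,3) [L1,L2,L3,L5,L7] — begin 0,0,0
+L1 (α=2/5) → [226/5, 96, 388/5]
+L2 (α=1/3) → [787/15, 325/3, 1186/15]
+L3 (α=1/7) → [1674/35, 811/7, 3352/35]
+L5 (α=1/5) → [13381/175, 3587/35, 16453/175]
+L7 (α=1/2) → [14431/350, 7017/70, 23539/175]
= [41, 100, 135]


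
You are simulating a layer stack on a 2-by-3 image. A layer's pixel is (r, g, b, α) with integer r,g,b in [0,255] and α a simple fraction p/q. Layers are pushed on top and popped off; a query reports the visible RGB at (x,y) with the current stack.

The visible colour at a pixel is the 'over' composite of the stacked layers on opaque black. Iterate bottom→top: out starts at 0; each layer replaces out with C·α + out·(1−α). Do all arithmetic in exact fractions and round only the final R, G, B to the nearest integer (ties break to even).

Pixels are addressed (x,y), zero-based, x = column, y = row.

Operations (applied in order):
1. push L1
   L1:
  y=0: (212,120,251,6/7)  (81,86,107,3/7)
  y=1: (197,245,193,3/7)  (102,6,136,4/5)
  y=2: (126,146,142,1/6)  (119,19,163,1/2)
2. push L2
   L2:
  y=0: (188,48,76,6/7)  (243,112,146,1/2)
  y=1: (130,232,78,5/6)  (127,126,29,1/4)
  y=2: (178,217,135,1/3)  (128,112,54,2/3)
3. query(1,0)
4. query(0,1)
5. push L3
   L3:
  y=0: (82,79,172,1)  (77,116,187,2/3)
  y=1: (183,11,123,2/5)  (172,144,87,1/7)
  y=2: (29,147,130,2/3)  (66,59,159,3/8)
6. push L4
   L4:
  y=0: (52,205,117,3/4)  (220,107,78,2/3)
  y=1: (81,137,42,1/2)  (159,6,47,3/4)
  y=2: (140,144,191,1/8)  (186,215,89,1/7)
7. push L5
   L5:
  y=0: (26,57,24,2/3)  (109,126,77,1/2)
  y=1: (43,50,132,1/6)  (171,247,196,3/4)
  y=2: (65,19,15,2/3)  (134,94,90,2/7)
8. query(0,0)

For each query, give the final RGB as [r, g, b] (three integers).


at x=1,y=0 over L1,L2:
+L1 (α=3/7) → [243/7, 258/7, 321/7]
+L2 (α=1/2) → [972/7, 521/7, 1343/14]
= [139, 74, 96]

query (0,1) [L1,L2] — begin 0,0,0
after L1 α=3/7: [591/7, 105, 579/7]
after L2 α=5/6: [5141/42, 1265/6, 1103/14]
= [122, 211, 79]

(0,0) stack=L1,L2,L3,L4,L5; from [0,0,0]:
L1 α=6/7: [1272/7, 720/7, 1506/7]
L2 α=6/7: [9168/49, 2736/49, 4698/49]
L3 α=1: [82, 79, 172]
L4 α=3/4: [119/2, 347/2, 523/4]
L5 α=2/3: [223/6, 575/6, 715/12]
→ [37, 96, 60]


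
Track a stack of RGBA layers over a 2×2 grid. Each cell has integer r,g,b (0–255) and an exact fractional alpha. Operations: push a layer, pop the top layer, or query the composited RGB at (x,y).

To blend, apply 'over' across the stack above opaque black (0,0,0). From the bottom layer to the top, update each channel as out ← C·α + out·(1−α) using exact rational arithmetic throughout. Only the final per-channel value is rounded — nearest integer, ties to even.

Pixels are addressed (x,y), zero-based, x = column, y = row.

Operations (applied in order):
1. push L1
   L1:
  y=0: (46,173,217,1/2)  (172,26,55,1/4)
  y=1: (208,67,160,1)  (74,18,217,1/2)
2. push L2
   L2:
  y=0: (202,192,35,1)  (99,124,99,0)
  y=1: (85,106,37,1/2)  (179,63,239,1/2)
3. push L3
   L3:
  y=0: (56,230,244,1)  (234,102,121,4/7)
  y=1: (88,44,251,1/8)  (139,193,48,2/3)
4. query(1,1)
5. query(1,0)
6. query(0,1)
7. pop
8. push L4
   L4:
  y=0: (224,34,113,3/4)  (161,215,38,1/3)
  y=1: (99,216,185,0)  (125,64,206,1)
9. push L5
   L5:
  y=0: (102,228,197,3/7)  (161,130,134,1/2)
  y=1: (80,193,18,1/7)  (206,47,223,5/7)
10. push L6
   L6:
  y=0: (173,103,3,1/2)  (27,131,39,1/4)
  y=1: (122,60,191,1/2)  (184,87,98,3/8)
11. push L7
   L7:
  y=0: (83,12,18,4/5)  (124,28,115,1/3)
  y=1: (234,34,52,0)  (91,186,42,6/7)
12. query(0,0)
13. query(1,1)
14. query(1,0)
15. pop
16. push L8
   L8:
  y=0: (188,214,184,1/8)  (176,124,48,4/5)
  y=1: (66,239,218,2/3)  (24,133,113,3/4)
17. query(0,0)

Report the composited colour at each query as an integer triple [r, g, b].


(1,1) stack=L1,L2,L3; from [0,0,0]:
L1 α=1/2: [37, 9, 217/2]
L2 α=1/2: [108, 36, 695/4]
L3 α=2/3: [386/3, 422/3, 1079/12]
rounded: [129, 141, 90]

(1,0) stack=L1,L2,L3; from [0,0,0]:
after L1 α=1/4: [43, 13/2, 55/4]
after L2 α=0: [43, 13/2, 55/4]
after L3 α=4/7: [1065/7, 855/14, 2101/28]
= [152, 61, 75]

(0,1) stack=L1,L2,L3; from [0,0,0]:
L1 α=1: [208, 67, 160]
L2 α=1/2: [293/2, 173/2, 197/2]
L3 α=1/8: [2227/16, 1299/16, 1881/16]
→ [139, 81, 118]

query (0,0) [L1,L2,L4,L5,L6,L7] — begin 0,0,0
+L1 (α=1/2) → [23, 173/2, 217/2]
+L2 (α=1) → [202, 192, 35]
+L4 (α=3/4) → [437/2, 147/2, 187/2]
+L5 (α=3/7) → [1180/7, 978/7, 965/7]
+L6 (α=1/2) → [2391/14, 1699/14, 493/7]
+L7 (α=4/5) → [7039/70, 2371/70, 997/35]
→ [101, 34, 28]

at x=1,y=1 over L1,L2,L4,L5,L6,L7:
L1 α=1/2: [37, 9, 217/2]
L2 α=1/2: [108, 36, 695/4]
L4 α=1: [125, 64, 206]
L5 α=5/7: [1280/7, 363/7, 1527/7]
L6 α=3/8: [1283/7, 1821/28, 9693/56]
L7 α=6/7: [5105/49, 33069/196, 23805/392]
= [104, 169, 61]

at x=1,y=0 over L1,L2,L4,L5,L6,L7:
after L1 α=1/4: [43, 13/2, 55/4]
after L2 α=0: [43, 13/2, 55/4]
after L4 α=1/3: [247/3, 76, 131/6]
after L5 α=1/2: [365/3, 103, 935/12]
after L6 α=1/4: [98, 110, 1091/16]
after L7 α=1/3: [320/3, 248/3, 2011/24]
→ [107, 83, 84]

at x=0,y=0 over L1,L2,L4,L5,L6,L8:
+L1 (α=1/2) → [23, 173/2, 217/2]
+L2 (α=1) → [202, 192, 35]
+L4 (α=3/4) → [437/2, 147/2, 187/2]
+L5 (α=3/7) → [1180/7, 978/7, 965/7]
+L6 (α=1/2) → [2391/14, 1699/14, 493/7]
+L8 (α=1/8) → [2767/16, 2127/16, 677/8]
= [173, 133, 85]


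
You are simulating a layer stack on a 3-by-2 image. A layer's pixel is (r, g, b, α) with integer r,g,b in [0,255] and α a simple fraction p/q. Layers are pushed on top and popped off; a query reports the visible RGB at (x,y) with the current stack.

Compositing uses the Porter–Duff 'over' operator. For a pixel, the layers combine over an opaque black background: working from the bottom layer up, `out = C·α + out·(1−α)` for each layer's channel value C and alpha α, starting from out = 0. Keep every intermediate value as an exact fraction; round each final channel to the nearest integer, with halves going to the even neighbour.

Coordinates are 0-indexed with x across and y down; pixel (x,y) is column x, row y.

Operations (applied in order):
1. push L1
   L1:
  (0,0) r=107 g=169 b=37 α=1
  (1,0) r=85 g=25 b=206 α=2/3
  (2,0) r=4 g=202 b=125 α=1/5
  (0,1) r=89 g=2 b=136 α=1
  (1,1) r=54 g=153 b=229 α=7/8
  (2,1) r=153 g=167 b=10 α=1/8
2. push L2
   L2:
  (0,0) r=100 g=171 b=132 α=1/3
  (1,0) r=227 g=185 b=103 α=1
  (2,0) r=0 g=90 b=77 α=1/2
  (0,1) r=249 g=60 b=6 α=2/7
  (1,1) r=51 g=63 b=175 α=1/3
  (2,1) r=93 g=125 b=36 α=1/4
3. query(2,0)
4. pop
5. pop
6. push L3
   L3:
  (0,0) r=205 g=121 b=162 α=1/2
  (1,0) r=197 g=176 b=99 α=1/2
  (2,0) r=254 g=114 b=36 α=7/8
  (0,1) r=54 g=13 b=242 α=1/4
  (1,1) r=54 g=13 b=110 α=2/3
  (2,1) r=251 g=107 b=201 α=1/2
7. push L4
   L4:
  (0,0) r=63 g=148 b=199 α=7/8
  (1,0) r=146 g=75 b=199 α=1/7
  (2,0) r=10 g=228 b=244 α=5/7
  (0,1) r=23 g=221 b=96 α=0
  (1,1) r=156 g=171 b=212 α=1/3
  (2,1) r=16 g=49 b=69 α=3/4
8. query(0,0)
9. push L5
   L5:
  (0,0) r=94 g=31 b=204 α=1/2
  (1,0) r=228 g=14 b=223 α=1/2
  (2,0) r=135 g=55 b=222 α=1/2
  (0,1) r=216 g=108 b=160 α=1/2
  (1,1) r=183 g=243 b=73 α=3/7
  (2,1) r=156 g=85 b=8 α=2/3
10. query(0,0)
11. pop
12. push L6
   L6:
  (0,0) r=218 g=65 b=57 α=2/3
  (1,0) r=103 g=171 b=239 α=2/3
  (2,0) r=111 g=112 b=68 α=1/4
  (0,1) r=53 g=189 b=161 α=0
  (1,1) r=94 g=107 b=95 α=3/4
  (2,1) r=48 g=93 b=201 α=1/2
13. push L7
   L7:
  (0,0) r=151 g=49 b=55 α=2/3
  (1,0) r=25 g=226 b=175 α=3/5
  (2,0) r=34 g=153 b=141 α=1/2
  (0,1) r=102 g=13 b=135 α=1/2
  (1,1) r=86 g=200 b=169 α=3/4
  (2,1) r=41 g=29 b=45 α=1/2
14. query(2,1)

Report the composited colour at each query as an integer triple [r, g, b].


query (2,0) [L1,L2] — begin 0,0,0
L1 α=1/5: [4/5, 202/5, 25]
L2 α=1/2: [2/5, 326/5, 51]
rounded: [0, 65, 51]

(0,0) stack=L3,L4; from [0,0,0]:
after L3 α=1/2: [205/2, 121/2, 81]
after L4 α=7/8: [1087/16, 2193/16, 737/4]
rounded: [68, 137, 184]

query (0,0) [L3,L4,L5] — begin 0,0,0
L3 α=1/2: [205/2, 121/2, 81]
L4 α=7/8: [1087/16, 2193/16, 737/4]
L5 α=1/2: [2591/32, 2689/32, 1553/8]
→ [81, 84, 194]

(2,1) stack=L3,L4,L6,L7; from [0,0,0]:
L3 α=1/2: [251/2, 107/2, 201/2]
L4 α=3/4: [347/8, 401/8, 615/8]
L6 α=1/2: [731/16, 1145/16, 2223/16]
L7 α=1/2: [1387/32, 1609/32, 2943/32]
rounded: [43, 50, 92]


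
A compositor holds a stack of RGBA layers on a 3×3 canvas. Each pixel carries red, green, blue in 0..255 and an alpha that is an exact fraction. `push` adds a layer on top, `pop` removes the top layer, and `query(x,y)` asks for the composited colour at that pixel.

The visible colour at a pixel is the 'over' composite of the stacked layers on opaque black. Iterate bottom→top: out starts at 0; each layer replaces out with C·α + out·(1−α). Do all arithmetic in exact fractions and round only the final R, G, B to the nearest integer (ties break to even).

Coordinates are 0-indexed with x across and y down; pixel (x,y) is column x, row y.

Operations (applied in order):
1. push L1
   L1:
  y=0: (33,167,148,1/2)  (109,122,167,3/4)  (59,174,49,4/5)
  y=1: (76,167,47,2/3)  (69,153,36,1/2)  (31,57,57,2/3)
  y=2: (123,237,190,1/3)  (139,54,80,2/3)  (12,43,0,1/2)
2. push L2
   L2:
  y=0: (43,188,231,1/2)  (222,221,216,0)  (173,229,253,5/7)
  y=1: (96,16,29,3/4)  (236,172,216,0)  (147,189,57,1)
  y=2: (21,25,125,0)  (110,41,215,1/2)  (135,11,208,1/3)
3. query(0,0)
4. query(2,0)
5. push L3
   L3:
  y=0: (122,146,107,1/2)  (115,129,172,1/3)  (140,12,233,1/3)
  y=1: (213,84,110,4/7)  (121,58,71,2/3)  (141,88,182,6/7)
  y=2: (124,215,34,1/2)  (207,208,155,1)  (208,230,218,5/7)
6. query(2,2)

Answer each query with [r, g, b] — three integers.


at x=0,y=0 over L1,L2:
L1 α=1/2: [33/2, 167/2, 74]
L2 α=1/2: [119/4, 543/4, 305/2]
→ [30, 136, 152]

query (2,0) [L1,L2] — begin 0,0,0
after L1 α=4/5: [236/5, 696/5, 196/5]
after L2 α=5/7: [4797/35, 7117/35, 6717/35]
rounded: [137, 203, 192]

at x=2,y=2 over L1,L2,L3:
L1 α=1/2: [6, 43/2, 0]
L2 α=1/3: [49, 18, 208/3]
L3 α=5/7: [1138/7, 1186/7, 3686/21]
→ [163, 169, 176]


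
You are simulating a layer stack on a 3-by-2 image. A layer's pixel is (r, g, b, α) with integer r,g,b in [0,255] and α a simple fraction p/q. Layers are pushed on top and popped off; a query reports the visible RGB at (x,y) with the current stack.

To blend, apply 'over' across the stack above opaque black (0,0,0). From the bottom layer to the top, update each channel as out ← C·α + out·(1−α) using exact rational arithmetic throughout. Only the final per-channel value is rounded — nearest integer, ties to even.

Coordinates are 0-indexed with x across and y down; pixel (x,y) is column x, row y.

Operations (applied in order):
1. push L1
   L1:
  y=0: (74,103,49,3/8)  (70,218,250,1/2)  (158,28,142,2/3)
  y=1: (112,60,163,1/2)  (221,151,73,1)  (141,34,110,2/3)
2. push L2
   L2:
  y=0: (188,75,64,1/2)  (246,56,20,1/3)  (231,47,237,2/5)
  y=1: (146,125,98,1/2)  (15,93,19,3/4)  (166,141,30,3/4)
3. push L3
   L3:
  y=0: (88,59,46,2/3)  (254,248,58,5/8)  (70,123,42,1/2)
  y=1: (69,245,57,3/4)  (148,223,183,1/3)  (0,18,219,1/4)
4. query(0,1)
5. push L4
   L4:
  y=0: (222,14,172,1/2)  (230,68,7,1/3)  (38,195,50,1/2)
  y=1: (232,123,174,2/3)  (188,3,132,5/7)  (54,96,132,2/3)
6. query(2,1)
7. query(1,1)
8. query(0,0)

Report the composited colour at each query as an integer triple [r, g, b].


at x=0,y=1 over L1,L2,L3:
L1 α=1/2: [56, 30, 163/2]
L2 α=1/2: [101, 155/2, 359/4]
L3 α=3/4: [77, 1625/8, 1043/16]
→ [77, 203, 65]

(2,1) stack=L1,L2,L3,L4; from [0,0,0]:
L1 α=2/3: [94, 68/3, 220/3]
L2 α=3/4: [148, 1337/12, 245/6]
L3 α=1/4: [111, 1409/16, 683/8]
L4 α=2/3: [73, 4481/48, 2795/24]
→ [73, 93, 116]

query (1,1) [L1,L2,L3,L4] — begin 0,0,0
L1 α=1: [221, 151, 73]
L2 α=3/4: [133/2, 215/2, 65/2]
L3 α=1/3: [281/3, 146, 248/3]
L4 α=5/7: [3382/21, 307/7, 2476/21]
→ [161, 44, 118]

query (0,0) [L1,L2,L3,L4] — begin 0,0,0
+L1 (α=3/8) → [111/4, 309/8, 147/8]
+L2 (α=1/2) → [863/8, 909/16, 659/16]
+L3 (α=2/3) → [757/8, 2797/48, 2131/48]
+L4 (α=1/2) → [2533/16, 3469/96, 10387/96]
rounded: [158, 36, 108]


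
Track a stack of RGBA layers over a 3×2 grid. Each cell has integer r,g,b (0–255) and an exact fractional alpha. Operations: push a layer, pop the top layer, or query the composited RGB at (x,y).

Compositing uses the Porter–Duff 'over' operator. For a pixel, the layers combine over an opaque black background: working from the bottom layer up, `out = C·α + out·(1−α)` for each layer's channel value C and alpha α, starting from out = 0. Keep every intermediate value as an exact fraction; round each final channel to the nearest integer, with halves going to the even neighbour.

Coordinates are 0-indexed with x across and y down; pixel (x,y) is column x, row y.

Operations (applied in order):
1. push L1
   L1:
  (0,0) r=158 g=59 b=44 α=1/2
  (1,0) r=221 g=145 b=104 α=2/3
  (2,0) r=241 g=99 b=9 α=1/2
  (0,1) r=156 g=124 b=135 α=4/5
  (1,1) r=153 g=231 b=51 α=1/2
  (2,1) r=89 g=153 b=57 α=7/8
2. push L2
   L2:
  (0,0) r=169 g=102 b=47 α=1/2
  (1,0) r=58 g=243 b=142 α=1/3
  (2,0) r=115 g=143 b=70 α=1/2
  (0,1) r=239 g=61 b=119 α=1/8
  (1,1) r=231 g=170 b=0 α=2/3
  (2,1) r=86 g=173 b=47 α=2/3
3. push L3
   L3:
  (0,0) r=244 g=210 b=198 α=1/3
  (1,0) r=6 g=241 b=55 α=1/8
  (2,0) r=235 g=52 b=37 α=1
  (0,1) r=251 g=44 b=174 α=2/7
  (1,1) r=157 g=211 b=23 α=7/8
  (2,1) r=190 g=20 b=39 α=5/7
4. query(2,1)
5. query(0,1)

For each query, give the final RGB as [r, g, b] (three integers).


query (2,1) [L1,L2,L3] — begin 0,0,0
+L1 (α=7/8) → [623/8, 1071/8, 399/8]
+L2 (α=2/3) → [1999/24, 3839/24, 1151/24]
+L3 (α=5/7) → [13399/84, 5039/84, 3491/84]
rounded: [160, 60, 42]

at x=0,y=1 over L1,L2,L3:
after L1 α=4/5: [624/5, 496/5, 108]
after L2 α=1/8: [5563/40, 3777/40, 875/8]
after L3 α=2/7: [9579/56, 4481/56, 7159/56]
= [171, 80, 128]


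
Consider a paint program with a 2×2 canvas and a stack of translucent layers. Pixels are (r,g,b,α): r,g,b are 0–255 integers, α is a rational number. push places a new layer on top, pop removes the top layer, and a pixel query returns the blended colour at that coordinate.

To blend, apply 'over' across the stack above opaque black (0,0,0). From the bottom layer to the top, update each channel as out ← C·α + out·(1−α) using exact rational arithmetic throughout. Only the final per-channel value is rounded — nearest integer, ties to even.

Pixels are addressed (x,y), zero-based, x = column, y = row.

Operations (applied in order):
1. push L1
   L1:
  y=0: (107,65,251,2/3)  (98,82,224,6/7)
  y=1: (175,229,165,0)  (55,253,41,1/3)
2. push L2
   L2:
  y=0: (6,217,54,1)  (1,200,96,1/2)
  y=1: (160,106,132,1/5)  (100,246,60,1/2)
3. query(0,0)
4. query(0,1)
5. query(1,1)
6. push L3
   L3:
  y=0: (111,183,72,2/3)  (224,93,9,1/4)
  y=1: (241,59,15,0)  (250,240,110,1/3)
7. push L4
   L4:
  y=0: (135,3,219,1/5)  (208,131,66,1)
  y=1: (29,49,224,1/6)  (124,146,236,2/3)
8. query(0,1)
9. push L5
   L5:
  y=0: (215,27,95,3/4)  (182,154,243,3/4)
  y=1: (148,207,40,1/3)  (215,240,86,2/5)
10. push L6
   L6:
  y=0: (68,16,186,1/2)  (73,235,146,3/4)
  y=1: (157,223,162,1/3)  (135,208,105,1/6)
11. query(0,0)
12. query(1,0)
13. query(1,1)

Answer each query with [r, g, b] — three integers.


(0,0) stack=L1,L2; from [0,0,0]:
+L1 (α=2/3) → [214/3, 130/3, 502/3]
+L2 (α=1) → [6, 217, 54]
= [6, 217, 54]

(0,1) stack=L1,L2; from [0,0,0]:
+L1 (α=0) → [0, 0, 0]
+L2 (α=1/5) → [32, 106/5, 132/5]
rounded: [32, 21, 26]

(1,1) stack=L1,L2; from [0,0,0]:
L1 α=1/3: [55/3, 253/3, 41/3]
L2 α=1/2: [355/6, 991/6, 221/6]
rounded: [59, 165, 37]

query (0,1) [L1,L2,L3,L4] — begin 0,0,0
L1 α=0: [0, 0, 0]
L2 α=1/5: [32, 106/5, 132/5]
L3 α=0: [32, 106/5, 132/5]
L4 α=1/6: [63/2, 155/6, 178/3]
rounded: [32, 26, 59]

(0,0) stack=L1,L2,L3,L4,L5,L6; from [0,0,0]:
after L1 α=2/3: [214/3, 130/3, 502/3]
after L2 α=1: [6, 217, 54]
after L3 α=2/3: [76, 583/3, 66]
after L4 α=1/5: [439/5, 2341/15, 483/5]
after L5 α=3/4: [916/5, 889/15, 477/5]
after L6 α=1/2: [628/5, 1129/30, 1407/10]
→ [126, 38, 141]

(1,0) stack=L1,L2,L3,L4,L5,L6; from [0,0,0]:
after L1 α=6/7: [84, 492/7, 192]
after L2 α=1/2: [85/2, 946/7, 144]
after L3 α=1/4: [703/8, 3489/28, 441/4]
after L4 α=1: [208, 131, 66]
after L5 α=3/4: [377/2, 593/4, 795/4]
after L6 α=3/4: [815/8, 3413/16, 2547/16]
= [102, 213, 159]

query (1,1) [L1,L2,L3,L4,L5,L6] — begin 0,0,0
L1 α=1/3: [55/3, 253/3, 41/3]
L2 α=1/2: [355/6, 991/6, 221/6]
L3 α=1/3: [1105/9, 1711/9, 551/9]
L4 α=2/3: [3337/27, 4339/27, 4799/27]
L5 α=2/5: [7207/45, 8659/45, 6347/45]
L6 α=1/6: [4211/27, 10531/54, 3646/27]
→ [156, 195, 135]


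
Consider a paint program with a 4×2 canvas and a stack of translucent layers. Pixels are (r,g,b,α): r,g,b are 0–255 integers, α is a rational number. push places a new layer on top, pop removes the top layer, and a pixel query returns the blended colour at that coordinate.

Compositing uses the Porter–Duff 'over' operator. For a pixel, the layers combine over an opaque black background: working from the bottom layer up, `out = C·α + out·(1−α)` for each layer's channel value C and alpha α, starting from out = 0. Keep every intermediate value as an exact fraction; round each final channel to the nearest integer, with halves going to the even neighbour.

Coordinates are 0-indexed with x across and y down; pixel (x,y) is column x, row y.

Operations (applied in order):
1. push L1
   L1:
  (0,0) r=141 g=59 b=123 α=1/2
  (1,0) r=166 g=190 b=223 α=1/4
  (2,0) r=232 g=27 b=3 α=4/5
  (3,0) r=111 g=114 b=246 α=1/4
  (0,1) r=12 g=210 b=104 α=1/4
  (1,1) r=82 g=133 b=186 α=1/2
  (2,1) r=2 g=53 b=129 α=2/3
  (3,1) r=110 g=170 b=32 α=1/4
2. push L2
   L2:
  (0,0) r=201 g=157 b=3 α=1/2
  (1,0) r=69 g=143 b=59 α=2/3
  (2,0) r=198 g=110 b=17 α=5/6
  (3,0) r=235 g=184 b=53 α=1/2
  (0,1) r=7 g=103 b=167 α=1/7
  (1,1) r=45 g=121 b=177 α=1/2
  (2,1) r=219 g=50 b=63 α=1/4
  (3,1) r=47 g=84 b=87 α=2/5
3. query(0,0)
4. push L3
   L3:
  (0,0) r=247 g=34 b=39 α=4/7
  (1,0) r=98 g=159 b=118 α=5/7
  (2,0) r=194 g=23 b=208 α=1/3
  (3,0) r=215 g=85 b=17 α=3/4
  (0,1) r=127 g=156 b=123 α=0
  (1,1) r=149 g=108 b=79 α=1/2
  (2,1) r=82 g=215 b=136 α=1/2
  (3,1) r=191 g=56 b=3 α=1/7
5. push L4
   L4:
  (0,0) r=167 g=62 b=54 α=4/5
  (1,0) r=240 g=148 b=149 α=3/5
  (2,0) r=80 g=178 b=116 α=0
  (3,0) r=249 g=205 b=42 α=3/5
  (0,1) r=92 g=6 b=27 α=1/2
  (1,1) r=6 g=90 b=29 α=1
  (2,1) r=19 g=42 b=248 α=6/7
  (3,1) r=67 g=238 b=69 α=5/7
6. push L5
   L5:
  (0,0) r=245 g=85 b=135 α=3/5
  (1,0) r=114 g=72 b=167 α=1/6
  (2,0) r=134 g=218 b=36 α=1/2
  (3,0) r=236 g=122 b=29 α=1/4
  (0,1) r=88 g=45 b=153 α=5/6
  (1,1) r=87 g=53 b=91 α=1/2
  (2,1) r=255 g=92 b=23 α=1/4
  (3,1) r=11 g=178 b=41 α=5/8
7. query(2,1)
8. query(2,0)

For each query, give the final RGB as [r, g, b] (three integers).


query (0,0) [L1,L2] — begin 0,0,0
+L1 (α=1/2) → [141/2, 59/2, 123/2]
+L2 (α=1/2) → [543/4, 373/4, 129/4]
= [136, 93, 32]

query (2,1) [L1,L2,L3,L4,L5] — begin 0,0,0
+L1 (α=2/3) → [4/3, 106/3, 86]
+L2 (α=1/4) → [223/4, 39, 321/4]
+L3 (α=1/2) → [551/8, 127, 865/8]
+L4 (α=6/7) → [209/8, 379/7, 12769/56]
+L5 (α=1/4) → [2667/32, 1781/28, 39595/224]
rounded: [83, 64, 177]

query (2,0) [L1,L2,L3,L4,L5] — begin 0,0,0
+L1 (α=4/5) → [928/5, 108/5, 12/5]
+L2 (α=5/6) → [2939/15, 1429/15, 437/30]
+L3 (α=1/3) → [8788/45, 3203/45, 3557/45]
+L4 (α=0) → [8788/45, 3203/45, 3557/45]
+L5 (α=1/2) → [7409/45, 13013/90, 5177/90]
rounded: [165, 145, 58]


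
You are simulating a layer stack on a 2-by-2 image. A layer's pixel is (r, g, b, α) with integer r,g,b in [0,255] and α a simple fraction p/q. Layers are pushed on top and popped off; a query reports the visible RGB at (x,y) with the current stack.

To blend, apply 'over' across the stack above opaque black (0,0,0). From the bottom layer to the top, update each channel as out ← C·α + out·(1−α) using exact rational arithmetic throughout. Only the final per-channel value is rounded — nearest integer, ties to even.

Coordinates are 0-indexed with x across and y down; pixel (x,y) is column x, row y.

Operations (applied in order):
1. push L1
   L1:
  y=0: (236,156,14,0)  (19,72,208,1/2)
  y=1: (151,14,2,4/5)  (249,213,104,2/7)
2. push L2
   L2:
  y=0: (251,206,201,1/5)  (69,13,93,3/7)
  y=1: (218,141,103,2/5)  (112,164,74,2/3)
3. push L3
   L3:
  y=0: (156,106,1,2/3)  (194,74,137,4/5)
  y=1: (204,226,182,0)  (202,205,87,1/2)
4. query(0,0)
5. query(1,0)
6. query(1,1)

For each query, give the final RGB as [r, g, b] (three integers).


(0,0) stack=L1,L2,L3; from [0,0,0]:
+L1 (α=0) → [0, 0, 0]
+L2 (α=1/5) → [251/5, 206/5, 201/5]
+L3 (α=2/3) → [1811/15, 422/5, 211/15]
rounded: [121, 84, 14]

at x=1,y=0 over L1,L2,L3:
after L1 α=1/2: [19/2, 36, 104]
after L2 α=3/7: [35, 183/7, 695/7]
after L3 α=4/5: [811/5, 451/7, 4531/35]
rounded: [162, 64, 129]

at x=1,y=1 over L1,L2,L3:
+L1 (α=2/7) → [498/7, 426/7, 208/7]
+L2 (α=2/3) → [2066/21, 2722/21, 1244/21]
+L3 (α=1/2) → [3154/21, 7027/42, 3071/42]
= [150, 167, 73]


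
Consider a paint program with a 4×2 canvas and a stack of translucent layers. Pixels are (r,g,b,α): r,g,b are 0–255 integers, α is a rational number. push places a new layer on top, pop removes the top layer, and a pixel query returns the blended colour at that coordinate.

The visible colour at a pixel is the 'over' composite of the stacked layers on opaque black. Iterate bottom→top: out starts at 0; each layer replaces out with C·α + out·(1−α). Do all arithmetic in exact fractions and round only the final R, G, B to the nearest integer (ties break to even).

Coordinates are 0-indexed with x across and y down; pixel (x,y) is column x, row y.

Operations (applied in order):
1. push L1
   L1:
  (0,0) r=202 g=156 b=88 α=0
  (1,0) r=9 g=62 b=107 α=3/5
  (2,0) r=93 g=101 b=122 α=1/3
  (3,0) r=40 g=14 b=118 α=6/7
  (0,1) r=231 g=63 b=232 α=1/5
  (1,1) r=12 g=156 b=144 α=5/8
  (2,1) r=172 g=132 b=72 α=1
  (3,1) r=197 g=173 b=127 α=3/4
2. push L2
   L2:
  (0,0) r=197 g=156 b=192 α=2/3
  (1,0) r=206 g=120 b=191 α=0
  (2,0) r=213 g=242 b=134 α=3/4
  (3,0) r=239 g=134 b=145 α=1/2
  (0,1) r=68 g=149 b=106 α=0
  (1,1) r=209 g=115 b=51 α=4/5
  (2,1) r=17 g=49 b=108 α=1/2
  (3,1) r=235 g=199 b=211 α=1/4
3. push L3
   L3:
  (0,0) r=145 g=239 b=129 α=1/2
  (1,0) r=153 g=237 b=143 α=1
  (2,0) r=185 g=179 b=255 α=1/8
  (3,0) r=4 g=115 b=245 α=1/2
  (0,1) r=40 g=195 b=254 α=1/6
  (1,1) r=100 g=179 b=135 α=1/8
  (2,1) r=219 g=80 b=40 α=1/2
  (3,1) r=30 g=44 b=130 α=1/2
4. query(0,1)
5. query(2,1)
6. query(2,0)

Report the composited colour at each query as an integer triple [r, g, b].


at x=0,y=1 over L1,L2,L3:
+L1 (α=1/5) → [231/5, 63/5, 232/5]
+L2 (α=0) → [231/5, 63/5, 232/5]
+L3 (α=1/6) → [271/6, 43, 81]
rounded: [45, 43, 81]

(2,1) stack=L1,L2,L3; from [0,0,0]:
+L1 (α=1) → [172, 132, 72]
+L2 (α=1/2) → [189/2, 181/2, 90]
+L3 (α=1/2) → [627/4, 341/4, 65]
→ [157, 85, 65]

(2,0) stack=L1,L2,L3; from [0,0,0]:
+L1 (α=1/3) → [31, 101/3, 122/3]
+L2 (α=3/4) → [335/2, 2279/12, 332/3]
+L3 (α=1/8) → [2715/16, 18101/96, 3089/24]
rounded: [170, 189, 129]


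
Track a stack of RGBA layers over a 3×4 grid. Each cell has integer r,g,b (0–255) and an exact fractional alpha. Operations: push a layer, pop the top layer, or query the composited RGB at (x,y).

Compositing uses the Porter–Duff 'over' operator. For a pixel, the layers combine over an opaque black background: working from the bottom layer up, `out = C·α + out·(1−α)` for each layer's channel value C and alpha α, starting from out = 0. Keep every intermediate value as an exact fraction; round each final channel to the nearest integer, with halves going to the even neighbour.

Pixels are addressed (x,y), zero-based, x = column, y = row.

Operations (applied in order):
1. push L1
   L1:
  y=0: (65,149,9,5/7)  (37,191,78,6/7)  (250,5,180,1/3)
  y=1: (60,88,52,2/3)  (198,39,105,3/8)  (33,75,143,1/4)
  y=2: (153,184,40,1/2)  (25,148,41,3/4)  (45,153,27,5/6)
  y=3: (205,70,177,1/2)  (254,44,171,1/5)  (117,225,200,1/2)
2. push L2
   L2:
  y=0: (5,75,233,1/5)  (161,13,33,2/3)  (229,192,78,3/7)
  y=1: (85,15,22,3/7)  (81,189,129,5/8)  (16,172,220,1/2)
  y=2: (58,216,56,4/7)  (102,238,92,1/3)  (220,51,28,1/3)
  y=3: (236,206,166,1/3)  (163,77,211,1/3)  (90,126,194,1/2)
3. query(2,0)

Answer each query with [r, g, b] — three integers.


query (2,0) [L1,L2] — begin 0,0,0
+L1 (α=1/3) → [250/3, 5/3, 60]
+L2 (α=3/7) → [3061/21, 1748/21, 474/7]
= [146, 83, 68]


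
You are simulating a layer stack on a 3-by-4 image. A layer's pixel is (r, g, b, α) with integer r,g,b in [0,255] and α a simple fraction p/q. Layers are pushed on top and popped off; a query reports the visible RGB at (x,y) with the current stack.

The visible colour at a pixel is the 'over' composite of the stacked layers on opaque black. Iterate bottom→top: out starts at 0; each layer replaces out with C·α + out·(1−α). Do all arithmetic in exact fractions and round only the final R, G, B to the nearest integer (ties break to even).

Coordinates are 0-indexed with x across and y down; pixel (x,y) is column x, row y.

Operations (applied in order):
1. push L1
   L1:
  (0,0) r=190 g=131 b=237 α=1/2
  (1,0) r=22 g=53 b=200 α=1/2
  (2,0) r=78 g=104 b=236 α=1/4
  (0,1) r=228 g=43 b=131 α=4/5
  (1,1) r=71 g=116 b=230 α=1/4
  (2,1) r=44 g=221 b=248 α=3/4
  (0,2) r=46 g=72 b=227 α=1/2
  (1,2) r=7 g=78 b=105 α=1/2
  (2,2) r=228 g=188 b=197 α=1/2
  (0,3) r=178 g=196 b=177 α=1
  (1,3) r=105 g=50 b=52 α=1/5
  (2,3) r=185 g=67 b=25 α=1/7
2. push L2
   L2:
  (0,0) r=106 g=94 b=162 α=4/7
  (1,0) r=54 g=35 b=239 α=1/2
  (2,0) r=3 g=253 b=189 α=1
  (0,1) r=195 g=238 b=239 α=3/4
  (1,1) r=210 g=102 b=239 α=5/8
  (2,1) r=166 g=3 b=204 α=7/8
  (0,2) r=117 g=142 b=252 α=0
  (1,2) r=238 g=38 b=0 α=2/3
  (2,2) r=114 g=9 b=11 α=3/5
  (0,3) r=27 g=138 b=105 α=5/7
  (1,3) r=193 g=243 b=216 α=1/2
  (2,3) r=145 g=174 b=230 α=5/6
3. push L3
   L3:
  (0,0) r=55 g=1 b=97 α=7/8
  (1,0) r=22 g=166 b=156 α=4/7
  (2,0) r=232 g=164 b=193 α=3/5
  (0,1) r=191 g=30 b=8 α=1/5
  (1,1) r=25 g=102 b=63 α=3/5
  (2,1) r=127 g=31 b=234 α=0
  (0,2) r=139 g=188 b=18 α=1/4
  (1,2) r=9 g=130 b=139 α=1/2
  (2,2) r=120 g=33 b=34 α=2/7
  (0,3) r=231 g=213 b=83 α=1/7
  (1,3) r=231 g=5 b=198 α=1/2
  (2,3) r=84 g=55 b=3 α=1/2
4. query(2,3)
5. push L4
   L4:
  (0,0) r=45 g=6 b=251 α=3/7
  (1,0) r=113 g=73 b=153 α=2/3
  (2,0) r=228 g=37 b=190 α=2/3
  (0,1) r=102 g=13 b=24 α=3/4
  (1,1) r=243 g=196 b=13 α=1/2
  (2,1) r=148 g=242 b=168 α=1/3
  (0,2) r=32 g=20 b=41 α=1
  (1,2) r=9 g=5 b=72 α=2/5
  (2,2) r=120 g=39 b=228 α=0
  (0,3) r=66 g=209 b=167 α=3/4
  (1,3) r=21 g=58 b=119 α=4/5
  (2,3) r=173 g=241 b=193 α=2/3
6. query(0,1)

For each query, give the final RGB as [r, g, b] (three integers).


(2,3) stack=L1,L2,L3; from [0,0,0]:
L1 α=1/7: [185/7, 67/7, 25/7]
L2 α=5/6: [2630/21, 6157/42, 8075/42]
L3 α=1/2: [2197/21, 8467/84, 8201/84]
= [105, 101, 98]

at x=0,y=1 over L1,L2,L3,L4:
L1 α=4/5: [912/5, 172/5, 524/5]
L2 α=3/4: [3837/20, 1871/10, 4109/20]
L3 α=1/5: [4792/25, 3892/25, 4149/25]
L4 α=3/4: [6221/50, 4867/100, 5949/100]
→ [124, 49, 59]


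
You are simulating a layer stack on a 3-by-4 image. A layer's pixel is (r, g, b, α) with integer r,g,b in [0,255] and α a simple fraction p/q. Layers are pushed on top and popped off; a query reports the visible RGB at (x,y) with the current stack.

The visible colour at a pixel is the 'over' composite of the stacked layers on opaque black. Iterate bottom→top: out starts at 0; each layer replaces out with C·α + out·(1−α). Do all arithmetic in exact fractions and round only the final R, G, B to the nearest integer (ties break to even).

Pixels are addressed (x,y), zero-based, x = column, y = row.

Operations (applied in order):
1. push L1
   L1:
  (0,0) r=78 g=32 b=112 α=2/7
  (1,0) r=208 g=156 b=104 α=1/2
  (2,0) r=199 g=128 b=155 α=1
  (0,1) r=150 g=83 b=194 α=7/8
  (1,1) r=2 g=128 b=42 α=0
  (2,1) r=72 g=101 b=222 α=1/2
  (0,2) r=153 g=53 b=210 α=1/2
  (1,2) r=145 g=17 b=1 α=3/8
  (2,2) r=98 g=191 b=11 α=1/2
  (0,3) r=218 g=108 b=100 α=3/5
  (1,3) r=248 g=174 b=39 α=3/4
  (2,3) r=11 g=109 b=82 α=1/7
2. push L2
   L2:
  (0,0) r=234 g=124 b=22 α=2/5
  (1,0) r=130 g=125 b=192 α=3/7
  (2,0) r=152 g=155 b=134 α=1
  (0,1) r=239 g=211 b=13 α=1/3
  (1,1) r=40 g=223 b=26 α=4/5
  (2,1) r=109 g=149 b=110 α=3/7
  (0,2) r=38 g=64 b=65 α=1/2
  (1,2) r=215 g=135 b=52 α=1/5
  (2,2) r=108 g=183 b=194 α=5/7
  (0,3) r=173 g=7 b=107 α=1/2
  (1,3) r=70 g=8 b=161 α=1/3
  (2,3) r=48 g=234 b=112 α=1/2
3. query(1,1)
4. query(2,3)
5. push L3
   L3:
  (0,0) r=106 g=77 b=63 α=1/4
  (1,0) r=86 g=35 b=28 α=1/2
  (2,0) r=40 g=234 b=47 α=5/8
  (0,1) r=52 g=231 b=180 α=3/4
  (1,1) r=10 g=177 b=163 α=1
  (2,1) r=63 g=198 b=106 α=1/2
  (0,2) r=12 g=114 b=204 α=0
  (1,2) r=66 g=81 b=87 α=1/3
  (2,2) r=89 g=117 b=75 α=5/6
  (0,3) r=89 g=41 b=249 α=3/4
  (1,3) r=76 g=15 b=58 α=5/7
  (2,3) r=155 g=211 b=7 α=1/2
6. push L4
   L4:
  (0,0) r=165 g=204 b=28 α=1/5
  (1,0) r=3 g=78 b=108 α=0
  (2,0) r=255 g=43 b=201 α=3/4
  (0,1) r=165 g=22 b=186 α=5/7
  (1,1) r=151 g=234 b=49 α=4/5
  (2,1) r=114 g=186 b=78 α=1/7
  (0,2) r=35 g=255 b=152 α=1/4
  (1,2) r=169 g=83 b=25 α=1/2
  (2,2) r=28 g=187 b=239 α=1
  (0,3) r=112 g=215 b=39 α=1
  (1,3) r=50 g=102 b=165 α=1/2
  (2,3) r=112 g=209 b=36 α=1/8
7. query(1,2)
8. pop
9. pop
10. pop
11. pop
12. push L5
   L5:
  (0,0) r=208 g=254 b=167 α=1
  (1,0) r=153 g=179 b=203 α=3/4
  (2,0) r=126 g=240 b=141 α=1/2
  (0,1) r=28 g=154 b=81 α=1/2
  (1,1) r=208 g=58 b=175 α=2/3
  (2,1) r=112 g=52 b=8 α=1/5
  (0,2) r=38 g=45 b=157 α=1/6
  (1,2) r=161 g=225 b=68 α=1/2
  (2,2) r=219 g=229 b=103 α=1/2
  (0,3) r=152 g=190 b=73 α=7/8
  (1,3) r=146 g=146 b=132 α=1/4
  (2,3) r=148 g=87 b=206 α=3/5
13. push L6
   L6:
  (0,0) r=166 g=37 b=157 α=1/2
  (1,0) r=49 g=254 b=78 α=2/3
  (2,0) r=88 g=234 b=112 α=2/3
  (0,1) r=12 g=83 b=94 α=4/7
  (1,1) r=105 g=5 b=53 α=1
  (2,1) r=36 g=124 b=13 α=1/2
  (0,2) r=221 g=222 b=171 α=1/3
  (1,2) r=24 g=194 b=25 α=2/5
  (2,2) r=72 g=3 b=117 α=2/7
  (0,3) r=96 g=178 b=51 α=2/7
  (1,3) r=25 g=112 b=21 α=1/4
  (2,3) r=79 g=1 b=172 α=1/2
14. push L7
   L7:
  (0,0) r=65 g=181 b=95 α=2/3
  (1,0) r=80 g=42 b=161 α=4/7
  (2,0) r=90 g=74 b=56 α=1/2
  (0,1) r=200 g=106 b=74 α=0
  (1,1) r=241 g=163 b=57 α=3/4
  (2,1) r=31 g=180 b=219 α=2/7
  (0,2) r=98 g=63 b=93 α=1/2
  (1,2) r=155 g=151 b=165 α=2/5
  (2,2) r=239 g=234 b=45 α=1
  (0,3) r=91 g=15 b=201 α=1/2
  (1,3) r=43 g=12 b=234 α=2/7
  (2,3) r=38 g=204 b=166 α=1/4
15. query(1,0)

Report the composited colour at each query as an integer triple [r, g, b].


at x=1,y=1 over L1,L2:
L1 α=0: [0, 0, 0]
L2 α=4/5: [32, 892/5, 104/5]
= [32, 178, 21]

query (2,3) [L1,L2] — begin 0,0,0
+L1 (α=1/7) → [11/7, 109/7, 82/7]
+L2 (α=1/2) → [347/14, 1747/14, 433/7]
→ [25, 125, 62]

(1,2) stack=L1,L2,L3,L4; from [0,0,0]:
after L1 α=3/8: [435/8, 51/8, 3/8]
after L2 α=1/5: [173/2, 321/10, 107/10]
after L3 α=1/3: [239/3, 242/5, 542/15]
after L4 α=1/2: [373/3, 657/10, 917/30]
→ [124, 66, 31]

(1,0) stack=L5,L6,L7; from [0,0,0]:
+L5 (α=3/4) → [459/4, 537/4, 609/4]
+L6 (α=2/3) → [851/12, 2569/12, 411/4]
+L7 (α=4/7) → [2131/28, 463/4, 3809/28]
rounded: [76, 116, 136]


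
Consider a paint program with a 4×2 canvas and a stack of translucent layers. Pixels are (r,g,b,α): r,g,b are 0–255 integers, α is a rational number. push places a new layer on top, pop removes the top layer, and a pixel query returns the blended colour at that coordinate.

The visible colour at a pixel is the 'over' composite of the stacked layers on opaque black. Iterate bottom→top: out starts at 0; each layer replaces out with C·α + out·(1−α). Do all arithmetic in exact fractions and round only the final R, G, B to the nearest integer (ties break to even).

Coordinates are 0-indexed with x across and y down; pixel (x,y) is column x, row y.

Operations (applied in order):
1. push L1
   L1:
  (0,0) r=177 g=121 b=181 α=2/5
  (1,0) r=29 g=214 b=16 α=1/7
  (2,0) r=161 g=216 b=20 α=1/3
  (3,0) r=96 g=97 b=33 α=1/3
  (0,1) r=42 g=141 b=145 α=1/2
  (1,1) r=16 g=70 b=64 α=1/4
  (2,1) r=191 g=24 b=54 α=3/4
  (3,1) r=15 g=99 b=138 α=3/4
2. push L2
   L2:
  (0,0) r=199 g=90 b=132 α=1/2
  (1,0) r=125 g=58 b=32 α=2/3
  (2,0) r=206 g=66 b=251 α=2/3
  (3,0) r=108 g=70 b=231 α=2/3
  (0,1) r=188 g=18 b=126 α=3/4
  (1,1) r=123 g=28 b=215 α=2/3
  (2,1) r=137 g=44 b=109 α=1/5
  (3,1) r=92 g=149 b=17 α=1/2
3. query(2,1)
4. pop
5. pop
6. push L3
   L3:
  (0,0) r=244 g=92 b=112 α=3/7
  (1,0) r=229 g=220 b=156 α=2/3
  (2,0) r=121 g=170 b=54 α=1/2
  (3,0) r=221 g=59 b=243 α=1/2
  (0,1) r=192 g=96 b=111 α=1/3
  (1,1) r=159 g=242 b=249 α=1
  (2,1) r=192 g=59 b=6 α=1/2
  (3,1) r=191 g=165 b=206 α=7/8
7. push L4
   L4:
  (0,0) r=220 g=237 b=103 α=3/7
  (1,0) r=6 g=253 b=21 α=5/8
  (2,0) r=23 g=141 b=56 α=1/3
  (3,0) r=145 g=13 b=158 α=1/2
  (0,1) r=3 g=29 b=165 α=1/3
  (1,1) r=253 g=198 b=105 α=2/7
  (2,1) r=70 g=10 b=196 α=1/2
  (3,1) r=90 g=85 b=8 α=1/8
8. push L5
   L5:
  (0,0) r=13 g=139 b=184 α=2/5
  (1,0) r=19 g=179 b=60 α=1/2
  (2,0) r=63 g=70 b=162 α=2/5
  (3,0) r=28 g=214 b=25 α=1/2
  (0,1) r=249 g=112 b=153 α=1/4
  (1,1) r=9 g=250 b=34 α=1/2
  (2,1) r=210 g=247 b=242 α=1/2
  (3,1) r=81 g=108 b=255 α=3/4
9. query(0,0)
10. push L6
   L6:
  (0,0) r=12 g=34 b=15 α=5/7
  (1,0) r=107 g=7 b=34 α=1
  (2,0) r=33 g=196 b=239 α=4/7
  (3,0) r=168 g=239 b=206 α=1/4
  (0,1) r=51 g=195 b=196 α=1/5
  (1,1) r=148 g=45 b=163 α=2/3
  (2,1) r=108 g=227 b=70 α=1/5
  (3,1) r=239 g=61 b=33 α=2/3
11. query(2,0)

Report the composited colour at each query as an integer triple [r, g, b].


query (2,1) [L1,L2] — begin 0,0,0
after L1 α=3/4: [573/4, 18, 81/2]
after L2 α=1/5: [142, 116/5, 271/5]
= [142, 23, 54]

query (0,0) [L3,L4,L5] — begin 0,0,0
+L3 (α=3/7) → [732/7, 276/7, 48]
+L4 (α=3/7) → [7548/49, 6081/49, 501/7]
+L5 (α=2/5) → [23918/245, 6373/49, 4079/35]
rounded: [98, 130, 117]

(2,0) stack=L3,L4,L5,L6; from [0,0,0]:
+L3 (α=1/2) → [121/2, 85, 27]
+L4 (α=1/3) → [48, 311/3, 110/3]
+L5 (α=2/5) → [54, 451/5, 434/5]
+L6 (α=4/7) → [42, 5273/35, 6082/35]
rounded: [42, 151, 174]


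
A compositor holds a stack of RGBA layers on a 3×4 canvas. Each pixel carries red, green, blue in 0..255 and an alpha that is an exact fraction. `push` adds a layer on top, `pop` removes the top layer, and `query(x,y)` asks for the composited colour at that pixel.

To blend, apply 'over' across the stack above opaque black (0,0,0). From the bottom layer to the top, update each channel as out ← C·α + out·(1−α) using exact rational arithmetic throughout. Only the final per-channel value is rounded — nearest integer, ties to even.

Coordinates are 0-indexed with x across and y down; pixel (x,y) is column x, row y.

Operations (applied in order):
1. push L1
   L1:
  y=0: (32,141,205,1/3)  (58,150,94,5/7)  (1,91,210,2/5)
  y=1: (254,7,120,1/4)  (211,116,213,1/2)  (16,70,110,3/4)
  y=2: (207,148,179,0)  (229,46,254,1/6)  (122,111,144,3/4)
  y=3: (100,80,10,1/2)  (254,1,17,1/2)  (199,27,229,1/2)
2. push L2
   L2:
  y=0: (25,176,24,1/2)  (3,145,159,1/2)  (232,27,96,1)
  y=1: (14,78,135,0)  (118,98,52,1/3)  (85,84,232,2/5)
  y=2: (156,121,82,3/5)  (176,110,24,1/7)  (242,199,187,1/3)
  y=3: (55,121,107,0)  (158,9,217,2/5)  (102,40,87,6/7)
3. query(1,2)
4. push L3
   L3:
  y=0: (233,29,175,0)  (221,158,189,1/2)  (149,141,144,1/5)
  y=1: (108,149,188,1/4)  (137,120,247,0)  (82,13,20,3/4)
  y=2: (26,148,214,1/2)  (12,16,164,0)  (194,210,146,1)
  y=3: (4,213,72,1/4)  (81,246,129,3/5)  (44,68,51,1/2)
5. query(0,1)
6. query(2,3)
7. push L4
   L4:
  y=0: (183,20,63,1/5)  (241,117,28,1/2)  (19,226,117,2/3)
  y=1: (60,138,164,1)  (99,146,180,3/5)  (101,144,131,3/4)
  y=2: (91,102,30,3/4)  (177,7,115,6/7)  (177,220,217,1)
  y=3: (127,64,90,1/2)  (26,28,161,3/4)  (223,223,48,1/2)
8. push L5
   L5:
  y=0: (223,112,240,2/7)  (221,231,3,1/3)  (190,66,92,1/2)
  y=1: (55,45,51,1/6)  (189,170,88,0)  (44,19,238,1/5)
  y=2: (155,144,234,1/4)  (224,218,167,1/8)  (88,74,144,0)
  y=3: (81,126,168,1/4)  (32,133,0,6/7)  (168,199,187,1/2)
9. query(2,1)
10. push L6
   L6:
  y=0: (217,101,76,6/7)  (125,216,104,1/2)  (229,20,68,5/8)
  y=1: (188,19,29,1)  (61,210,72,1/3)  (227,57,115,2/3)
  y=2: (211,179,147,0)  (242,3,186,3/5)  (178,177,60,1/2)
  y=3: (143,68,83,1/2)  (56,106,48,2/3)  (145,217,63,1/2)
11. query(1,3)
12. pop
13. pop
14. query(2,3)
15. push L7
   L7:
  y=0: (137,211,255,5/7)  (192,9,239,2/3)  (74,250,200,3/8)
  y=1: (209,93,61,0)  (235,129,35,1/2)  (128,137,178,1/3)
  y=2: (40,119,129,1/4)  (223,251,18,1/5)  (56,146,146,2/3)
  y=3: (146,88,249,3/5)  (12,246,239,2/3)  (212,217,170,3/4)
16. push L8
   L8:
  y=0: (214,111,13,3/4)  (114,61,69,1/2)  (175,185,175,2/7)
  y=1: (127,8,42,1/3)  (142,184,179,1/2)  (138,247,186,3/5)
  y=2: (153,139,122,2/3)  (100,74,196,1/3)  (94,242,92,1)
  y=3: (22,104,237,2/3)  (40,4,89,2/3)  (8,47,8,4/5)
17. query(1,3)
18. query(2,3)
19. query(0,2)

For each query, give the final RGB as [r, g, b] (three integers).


(1,2) stack=L1,L2; from [0,0,0]:
L1 α=1/6: [229/6, 23/3, 127/3]
L2 α=1/7: [405/7, 156/7, 278/7]
→ [58, 22, 40]

query (0,1) [L1,L2,L3] — begin 0,0,0
after L1 α=1/4: [127/2, 7/4, 30]
after L2 α=0: [127/2, 7/4, 30]
after L3 α=1/4: [597/8, 617/16, 139/2]
→ [75, 39, 70]

query (2,3) [L1,L2,L3] — begin 0,0,0
after L1 α=1/2: [199/2, 27/2, 229/2]
after L2 α=6/7: [1423/14, 507/14, 1273/14]
after L3 α=1/2: [2039/28, 1459/28, 1987/28]
= [73, 52, 71]

query (2,1) [L1,L2,L3,L4,L5] — begin 0,0,0
after L1 α=3/4: [12, 105/2, 165/2]
after L2 α=2/5: [206/5, 651/10, 1423/10]
after L3 α=3/4: [359/5, 1041/40, 2023/40]
after L4 α=3/4: [937/10, 18321/160, 17743/160]
after L5 α=1/5: [2094/25, 19081/200, 27263/200]
→ [84, 95, 136]

(1,3) stack=L1,L2,L3,L4,L5,L6; from [0,0,0]:
+L1 (α=1/2) → [127, 1/2, 17/2]
+L2 (α=2/5) → [697/5, 39/10, 919/10]
+L3 (α=3/5) → [2609/25, 3729/25, 2854/25]
+L4 (α=3/4) → [4559/100, 5829/100, 14929/100]
+L5 (α=6/7) → [23759/700, 85629/700, 14929/700]
+L6 (α=2/3) → [34053/700, 234029/2100, 82129/2100]
rounded: [49, 111, 39]

query (2,3) [L1,L2,L3,L4] — begin 0,0,0
after L1 α=1/2: [199/2, 27/2, 229/2]
after L2 α=6/7: [1423/14, 507/14, 1273/14]
after L3 α=1/2: [2039/28, 1459/28, 1987/28]
after L4 α=1/2: [8283/56, 7703/56, 3331/56]
rounded: [148, 138, 59]

query (1,3) [L1,L2,L3,L4,L7,L8] — begin 0,0,0
L1 α=1/2: [127, 1/2, 17/2]
L2 α=2/5: [697/5, 39/10, 919/10]
L3 α=3/5: [2609/25, 3729/25, 2854/25]
L4 α=3/4: [4559/100, 5829/100, 14929/100]
L7 α=2/3: [6959/300, 18343/100, 62729/300]
L8 α=2/3: [30959/900, 6381/100, 116129/900]
rounded: [34, 64, 129]

(2,3) stack=L1,L2,L3,L4,L7,L8; from [0,0,0]:
after L1 α=1/2: [199/2, 27/2, 229/2]
after L2 α=6/7: [1423/14, 507/14, 1273/14]
after L3 α=1/2: [2039/28, 1459/28, 1987/28]
after L4 α=1/2: [8283/56, 7703/56, 3331/56]
after L7 α=3/4: [43899/224, 44159/224, 31891/224]
after L8 α=4/5: [51067/1120, 86271/1120, 39059/1120]
= [46, 77, 35]

at x=0,y=2 over L1,L2,L3,L4,L7,L8:
after L1 α=0: [0, 0, 0]
after L2 α=3/5: [468/5, 363/5, 246/5]
after L3 α=1/2: [299/5, 1103/10, 658/5]
after L4 α=3/4: [416/5, 4163/40, 277/5]
after L7 α=1/4: [362/5, 17249/160, 369/5]
after L8 α=2/3: [1892/15, 61729/480, 1589/15]
→ [126, 129, 106]
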